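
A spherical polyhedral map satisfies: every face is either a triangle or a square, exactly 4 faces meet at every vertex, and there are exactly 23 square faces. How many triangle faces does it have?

8

Let x be the number of triangles; then F = 23 + x.
Edge–face incidences: 2E = 4·23 + 3·x = 92 + 3x.
Every vertex has degree 4, so 4V = 2E.
Euler: V − E + F = 2 ⇒ (2E)/4 − E + (23 + x) = 2.
Multiply by 8: 2·(2E) − 4·(2E) + 8·(23 + x) = 16, i.e. 184 + 8x − 2·(92 + 3x) = 16.
Collecting terms: 2x = 16, so x = 8.
Then 2E = 92 + 3·8 = 116, so E = 58, V = 2E/4 = 29, F = 23 + 8 = 31.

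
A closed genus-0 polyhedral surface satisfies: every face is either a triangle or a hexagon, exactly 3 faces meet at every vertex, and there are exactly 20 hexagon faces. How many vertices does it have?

Let x be the number of triangles; then F = 20 + x.
Edge–face incidences: 2E = 6·20 + 3·x = 120 + 3x.
Every vertex has degree 3, so 3V = 2E.
Euler: V − E + F = 2 ⇒ (2E)/3 − E + (20 + x) = 2.
Multiply by 6: 2·(2E) − 3·(2E) + 6·(20 + x) = 12, i.e. 120 + 6x − (120 + 3x) = 12.
Collecting terms: 3x = 12, so x = 4.
Then 2E = 120 + 3·4 = 132, so E = 66, V = 2E/3 = 44, F = 20 + 4 = 24.

44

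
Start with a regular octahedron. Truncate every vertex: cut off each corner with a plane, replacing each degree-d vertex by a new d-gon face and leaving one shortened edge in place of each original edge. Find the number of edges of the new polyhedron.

36

The base solid has V = 6, E = 12, F = 8.
Truncation replaces each original edge-end by a new vertex, so V′ = 2E = 24.
Each original edge survives, and each old vertex of degree d contributes d new edges; summing degrees gives Σd = 2E, so E′ = E + 2E = 3E = 36.
Each original face survives and each original vertex becomes one new face: F′ = F + V = 14.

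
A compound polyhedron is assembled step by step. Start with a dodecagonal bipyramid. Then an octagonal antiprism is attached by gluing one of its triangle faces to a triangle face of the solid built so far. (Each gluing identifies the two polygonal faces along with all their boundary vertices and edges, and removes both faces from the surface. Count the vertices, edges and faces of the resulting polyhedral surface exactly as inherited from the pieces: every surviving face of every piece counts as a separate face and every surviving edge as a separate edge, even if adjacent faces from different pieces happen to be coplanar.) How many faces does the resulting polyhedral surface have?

A dodecagonal bipyramid: V=14, E=36, F=24.
Attach an octagonal antiprism (V=16, E=32, F=18) along a 3-gon: merge 3 vertices and 3 edges, delete both glued faces → V=27, E=65, F=40.
Check: V − E + F = 27 − 65 + 40 = 2.

40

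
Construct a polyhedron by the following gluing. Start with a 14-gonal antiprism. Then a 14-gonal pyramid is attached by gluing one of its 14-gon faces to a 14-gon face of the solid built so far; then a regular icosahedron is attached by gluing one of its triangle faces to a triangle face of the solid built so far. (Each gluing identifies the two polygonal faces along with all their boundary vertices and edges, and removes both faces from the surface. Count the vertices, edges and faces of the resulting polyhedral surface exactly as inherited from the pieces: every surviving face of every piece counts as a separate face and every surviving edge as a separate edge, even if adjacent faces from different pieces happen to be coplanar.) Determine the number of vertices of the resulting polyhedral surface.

A 14-gonal antiprism: V=28, E=56, F=30.
Attach a 14-gonal pyramid (V=15, E=28, F=15) along a 14-gon: merge 14 vertices and 14 edges, delete both glued faces → V=29, E=70, F=43.
Attach a regular icosahedron (V=12, E=30, F=20) along a 3-gon: merge 3 vertices and 3 edges, delete both glued faces → V=38, E=97, F=61.
Check: V − E + F = 38 − 97 + 61 = 2.

38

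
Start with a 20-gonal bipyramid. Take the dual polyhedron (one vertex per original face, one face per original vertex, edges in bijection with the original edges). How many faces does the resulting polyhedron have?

22

The base solid has V = 22, E = 60, F = 40.
The dual swaps V and F and preserves E: V′ = F = 40, E′ = E = 60, F′ = V = 22.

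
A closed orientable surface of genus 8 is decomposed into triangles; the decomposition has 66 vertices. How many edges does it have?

240

χ = 2 − 2·8 = -14, and every face is a triangle so 3F = 2E.
V − E + F = -14 with E = 3F/2 gives 66 − (3/2 − 1)·F = -14, so F = 160 and E = 240.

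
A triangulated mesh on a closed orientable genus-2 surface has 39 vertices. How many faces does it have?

χ = 2 − 2·2 = -2, and every face is a triangle so 3F = 2E.
V − E + F = -2 with E = 3F/2 gives 39 − (3/2 − 1)·F = -2, so F = 82 and E = 123.

82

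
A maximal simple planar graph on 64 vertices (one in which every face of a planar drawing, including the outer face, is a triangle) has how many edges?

186

In a plane triangulation 3F = 2E and V − E + F = 2, so E = 3V − 6 = 3·64 − 6 = 186.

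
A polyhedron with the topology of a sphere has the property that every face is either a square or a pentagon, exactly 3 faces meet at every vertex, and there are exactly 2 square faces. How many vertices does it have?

16

Let x be the number of pentagons; then F = 2 + x.
Edge–face incidences: 2E = 4·2 + 5·x = 8 + 5x.
Every vertex has degree 3, so 3V = 2E.
Euler: V − E + F = 2 ⇒ (2E)/3 − E + (2 + x) = 2.
Multiply by 6: 2·(2E) − 3·(2E) + 6·(2 + x) = 12, i.e. 12 + 6x − (8 + 5x) = 12.
Collecting terms: x + 4 = 12, so x = 8.
Then 2E = 8 + 5·8 = 48, so E = 24, V = 2E/3 = 16, F = 2 + 8 = 10.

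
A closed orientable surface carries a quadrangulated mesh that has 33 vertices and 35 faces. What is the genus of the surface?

2

Every face is a square, so 2E = 4·35 = 140, giving E = 70.
χ = V − E + F = 33 − 70 + 35 = -2.
For a closed orientable surface χ = 2 − 2g, so g = (2 − (-2))/2 = 2.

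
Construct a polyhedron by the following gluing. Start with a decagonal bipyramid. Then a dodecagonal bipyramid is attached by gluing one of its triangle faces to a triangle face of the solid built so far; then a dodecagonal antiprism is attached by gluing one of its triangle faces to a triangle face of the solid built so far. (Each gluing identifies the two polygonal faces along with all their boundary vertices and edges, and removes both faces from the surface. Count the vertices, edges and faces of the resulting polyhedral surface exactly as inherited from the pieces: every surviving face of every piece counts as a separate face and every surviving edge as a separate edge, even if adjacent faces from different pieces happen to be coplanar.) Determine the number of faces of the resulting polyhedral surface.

66

A decagonal bipyramid: V=12, E=30, F=20.
Attach a dodecagonal bipyramid (V=14, E=36, F=24) along a 3-gon: merge 3 vertices and 3 edges, delete both glued faces → V=23, E=63, F=42.
Attach a dodecagonal antiprism (V=24, E=48, F=26) along a 3-gon: merge 3 vertices and 3 edges, delete both glued faces → V=44, E=108, F=66.
Check: V − E + F = 44 − 108 + 66 = 2.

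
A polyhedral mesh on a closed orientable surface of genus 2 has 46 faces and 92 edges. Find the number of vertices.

For a closed orientable surface of genus 2, χ = 2 − 2·2 = -2.
V = -2 + E − F = -2 + 92 − 46 = 44.

44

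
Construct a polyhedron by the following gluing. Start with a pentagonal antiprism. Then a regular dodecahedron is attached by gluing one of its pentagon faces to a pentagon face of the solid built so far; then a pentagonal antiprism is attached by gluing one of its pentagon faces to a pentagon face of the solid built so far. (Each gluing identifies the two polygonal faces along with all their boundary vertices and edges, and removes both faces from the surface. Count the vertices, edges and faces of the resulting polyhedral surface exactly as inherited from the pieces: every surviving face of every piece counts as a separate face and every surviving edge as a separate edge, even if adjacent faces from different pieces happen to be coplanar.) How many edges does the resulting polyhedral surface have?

A pentagonal antiprism: V=10, E=20, F=12.
Attach a regular dodecahedron (V=20, E=30, F=12) along a 5-gon: merge 5 vertices and 5 edges, delete both glued faces → V=25, E=45, F=22.
Attach a pentagonal antiprism (V=10, E=20, F=12) along a 5-gon: merge 5 vertices and 5 edges, delete both glued faces → V=30, E=60, F=32.
Check: V − E + F = 30 − 60 + 32 = 2.

60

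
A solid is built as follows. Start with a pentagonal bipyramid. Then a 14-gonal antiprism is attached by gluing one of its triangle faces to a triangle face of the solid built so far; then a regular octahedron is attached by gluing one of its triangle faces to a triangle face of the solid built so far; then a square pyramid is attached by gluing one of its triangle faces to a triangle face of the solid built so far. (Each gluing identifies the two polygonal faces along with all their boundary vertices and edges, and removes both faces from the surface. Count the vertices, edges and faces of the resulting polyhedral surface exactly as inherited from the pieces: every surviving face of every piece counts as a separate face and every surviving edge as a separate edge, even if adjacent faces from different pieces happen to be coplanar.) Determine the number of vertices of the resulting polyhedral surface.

37

A pentagonal bipyramid: V=7, E=15, F=10.
Attach a 14-gonal antiprism (V=28, E=56, F=30) along a 3-gon: merge 3 vertices and 3 edges, delete both glued faces → V=32, E=68, F=38.
Attach a regular octahedron (V=6, E=12, F=8) along a 3-gon: merge 3 vertices and 3 edges, delete both glued faces → V=35, E=77, F=44.
Attach a square pyramid (V=5, E=8, F=5) along a 3-gon: merge 3 vertices and 3 edges, delete both glued faces → V=37, E=82, F=47.
Check: V − E + F = 37 − 82 + 47 = 2.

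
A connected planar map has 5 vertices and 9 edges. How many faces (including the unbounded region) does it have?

6

Euler's formula for a connected plane graph: V − E + F = 2, so F = 2 − 5 + 9 = 6.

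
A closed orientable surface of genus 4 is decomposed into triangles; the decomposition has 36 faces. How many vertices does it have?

χ = 2 − 2·4 = -6, and every face is a triangle so 3F = 2E.
E = 3·36/2 = 54. Then V = -6 + E − F = -6 + 54 − 36 = 12.

12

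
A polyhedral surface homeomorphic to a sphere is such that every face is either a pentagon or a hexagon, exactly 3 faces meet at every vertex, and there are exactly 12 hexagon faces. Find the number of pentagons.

Let x be the number of pentagons; then F = 12 + x.
Edge–face incidences: 2E = 6·12 + 5·x = 72 + 5x.
Every vertex has degree 3, so 3V = 2E.
Euler: V − E + F = 2 ⇒ (2E)/3 − E + (12 + x) = 2.
Multiply by 6: 2·(2E) − 3·(2E) + 6·(12 + x) = 12, i.e. 72 + 6x − (72 + 5x) = 12.
Collecting terms: x = 12.
Then 2E = 72 + 5·12 = 132, so E = 66, V = 2E/3 = 44, F = 12 + 12 = 24.

12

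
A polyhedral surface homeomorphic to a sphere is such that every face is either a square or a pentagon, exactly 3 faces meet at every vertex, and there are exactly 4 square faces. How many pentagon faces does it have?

Let x be the number of pentagons; then F = 4 + x.
Edge–face incidences: 2E = 4·4 + 5·x = 16 + 5x.
Every vertex has degree 3, so 3V = 2E.
Euler: V − E + F = 2 ⇒ (2E)/3 − E + (4 + x) = 2.
Multiply by 6: 2·(2E) − 3·(2E) + 6·(4 + x) = 12, i.e. 24 + 6x − (16 + 5x) = 12.
Collecting terms: x + 8 = 12, so x = 4.
Then 2E = 16 + 5·4 = 36, so E = 18, V = 2E/3 = 12, F = 4 + 4 = 8.

4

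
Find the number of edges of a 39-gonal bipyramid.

A bipyramid over an n-gon has 2n triangular faces and n + 2 vertices: V = 39 + 2 = 41, E = 3·39 = 117, F = 2·39 = 78.
Check: V − E + F = 41 − 117 + 78 = 2.

117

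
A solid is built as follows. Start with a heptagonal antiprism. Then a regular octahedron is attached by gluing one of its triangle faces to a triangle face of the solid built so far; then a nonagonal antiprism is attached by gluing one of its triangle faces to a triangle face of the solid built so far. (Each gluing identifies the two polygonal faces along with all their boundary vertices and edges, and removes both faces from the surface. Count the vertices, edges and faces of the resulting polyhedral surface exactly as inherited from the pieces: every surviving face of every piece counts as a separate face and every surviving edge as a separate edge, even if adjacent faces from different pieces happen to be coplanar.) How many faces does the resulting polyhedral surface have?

A heptagonal antiprism: V=14, E=28, F=16.
Attach a regular octahedron (V=6, E=12, F=8) along a 3-gon: merge 3 vertices and 3 edges, delete both glued faces → V=17, E=37, F=22.
Attach a nonagonal antiprism (V=18, E=36, F=20) along a 3-gon: merge 3 vertices and 3 edges, delete both glued faces → V=32, E=70, F=40.
Check: V − E + F = 32 − 70 + 40 = 2.

40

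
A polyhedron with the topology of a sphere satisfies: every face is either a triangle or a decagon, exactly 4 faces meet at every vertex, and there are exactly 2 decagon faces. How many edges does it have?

Let x be the number of triangles; then F = 2 + x.
Edge–face incidences: 2E = 10·2 + 3·x = 20 + 3x.
Every vertex has degree 4, so 4V = 2E.
Euler: V − E + F = 2 ⇒ (2E)/4 − E + (2 + x) = 2.
Multiply by 8: 2·(2E) − 4·(2E) + 8·(2 + x) = 16, i.e. 16 + 8x − 2·(20 + 3x) = 16.
Collecting terms: 2x − 24 = 16, so 2x = 40, so x = 20.
Then 2E = 20 + 3·20 = 80, so E = 40, V = 2E/4 = 20, F = 2 + 20 = 22.

40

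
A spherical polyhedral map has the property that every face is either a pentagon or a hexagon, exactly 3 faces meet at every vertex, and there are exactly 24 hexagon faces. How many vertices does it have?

68

Let x be the number of pentagons; then F = 24 + x.
Edge–face incidences: 2E = 6·24 + 5·x = 144 + 5x.
Every vertex has degree 3, so 3V = 2E.
Euler: V − E + F = 2 ⇒ (2E)/3 − E + (24 + x) = 2.
Multiply by 6: 2·(2E) − 3·(2E) + 6·(24 + x) = 12, i.e. 144 + 6x − (144 + 5x) = 12.
Collecting terms: x = 12.
Then 2E = 144 + 5·12 = 204, so E = 102, V = 2E/3 = 68, F = 24 + 12 = 36.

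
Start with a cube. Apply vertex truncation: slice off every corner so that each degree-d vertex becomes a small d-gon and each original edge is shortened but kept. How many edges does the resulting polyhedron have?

36

The base solid has V = 8, E = 12, F = 6.
Truncation replaces each original edge-end by a new vertex, so V′ = 2E = 24.
Each original edge survives, and each old vertex of degree d contributes d new edges; summing degrees gives Σd = 2E, so E′ = E + 2E = 3E = 36.
Each original face survives and each original vertex becomes one new face: F′ = F + V = 14.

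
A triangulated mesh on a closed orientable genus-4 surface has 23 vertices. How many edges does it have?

87

χ = 2 − 2·4 = -6, and every face is a triangle so 3F = 2E.
V − E + F = -6 with E = 3F/2 gives 23 − (3/2 − 1)·F = -6, so F = 58 and E = 87.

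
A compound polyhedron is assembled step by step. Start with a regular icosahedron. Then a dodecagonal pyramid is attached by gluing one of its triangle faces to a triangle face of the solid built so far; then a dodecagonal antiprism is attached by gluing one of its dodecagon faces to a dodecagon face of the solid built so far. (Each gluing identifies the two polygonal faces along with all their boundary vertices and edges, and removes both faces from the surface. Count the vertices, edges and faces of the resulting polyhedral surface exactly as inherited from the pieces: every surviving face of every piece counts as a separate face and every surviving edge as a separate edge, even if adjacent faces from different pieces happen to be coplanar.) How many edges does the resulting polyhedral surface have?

87

A regular icosahedron: V=12, E=30, F=20.
Attach a dodecagonal pyramid (V=13, E=24, F=13) along a 3-gon: merge 3 vertices and 3 edges, delete both glued faces → V=22, E=51, F=31.
Attach a dodecagonal antiprism (V=24, E=48, F=26) along a 12-gon: merge 12 vertices and 12 edges, delete both glued faces → V=34, E=87, F=55.
Check: V − E + F = 34 − 87 + 55 = 2.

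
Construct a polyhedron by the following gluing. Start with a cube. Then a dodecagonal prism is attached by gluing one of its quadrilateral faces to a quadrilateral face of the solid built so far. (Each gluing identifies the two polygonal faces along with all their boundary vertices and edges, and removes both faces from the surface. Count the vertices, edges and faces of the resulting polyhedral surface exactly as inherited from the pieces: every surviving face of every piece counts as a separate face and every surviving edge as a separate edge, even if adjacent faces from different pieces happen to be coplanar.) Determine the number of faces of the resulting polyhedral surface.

18

A cube: V=8, E=12, F=6.
Attach a dodecagonal prism (V=24, E=36, F=14) along a 4-gon: merge 4 vertices and 4 edges, delete both glued faces → V=28, E=44, F=18.
Check: V − E + F = 28 − 44 + 18 = 2.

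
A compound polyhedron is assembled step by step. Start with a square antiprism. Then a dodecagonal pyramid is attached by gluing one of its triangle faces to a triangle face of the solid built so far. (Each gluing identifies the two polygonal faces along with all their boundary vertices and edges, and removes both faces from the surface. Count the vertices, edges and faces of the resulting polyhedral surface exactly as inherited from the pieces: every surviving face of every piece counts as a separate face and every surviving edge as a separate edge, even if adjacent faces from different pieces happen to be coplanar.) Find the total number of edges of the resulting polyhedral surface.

37

A square antiprism: V=8, E=16, F=10.
Attach a dodecagonal pyramid (V=13, E=24, F=13) along a 3-gon: merge 3 vertices and 3 edges, delete both glued faces → V=18, E=37, F=21.
Check: V − E + F = 18 − 37 + 21 = 2.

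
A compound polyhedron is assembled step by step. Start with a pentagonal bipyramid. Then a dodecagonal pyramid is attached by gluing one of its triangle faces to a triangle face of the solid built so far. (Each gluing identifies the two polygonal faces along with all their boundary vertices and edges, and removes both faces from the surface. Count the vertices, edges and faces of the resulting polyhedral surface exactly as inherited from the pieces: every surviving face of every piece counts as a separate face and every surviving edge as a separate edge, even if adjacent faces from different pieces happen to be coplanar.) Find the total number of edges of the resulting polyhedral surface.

A pentagonal bipyramid: V=7, E=15, F=10.
Attach a dodecagonal pyramid (V=13, E=24, F=13) along a 3-gon: merge 3 vertices and 3 edges, delete both glued faces → V=17, E=36, F=21.
Check: V − E + F = 17 − 36 + 21 = 2.

36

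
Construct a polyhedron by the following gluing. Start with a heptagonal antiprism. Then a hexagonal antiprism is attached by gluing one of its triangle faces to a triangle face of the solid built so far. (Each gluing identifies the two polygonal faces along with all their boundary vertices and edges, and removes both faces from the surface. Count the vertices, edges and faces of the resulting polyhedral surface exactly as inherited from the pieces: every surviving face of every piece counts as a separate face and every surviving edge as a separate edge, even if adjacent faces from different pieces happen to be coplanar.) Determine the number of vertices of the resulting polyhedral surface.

A heptagonal antiprism: V=14, E=28, F=16.
Attach a hexagonal antiprism (V=12, E=24, F=14) along a 3-gon: merge 3 vertices and 3 edges, delete both glued faces → V=23, E=49, F=28.
Check: V − E + F = 23 − 49 + 28 = 2.

23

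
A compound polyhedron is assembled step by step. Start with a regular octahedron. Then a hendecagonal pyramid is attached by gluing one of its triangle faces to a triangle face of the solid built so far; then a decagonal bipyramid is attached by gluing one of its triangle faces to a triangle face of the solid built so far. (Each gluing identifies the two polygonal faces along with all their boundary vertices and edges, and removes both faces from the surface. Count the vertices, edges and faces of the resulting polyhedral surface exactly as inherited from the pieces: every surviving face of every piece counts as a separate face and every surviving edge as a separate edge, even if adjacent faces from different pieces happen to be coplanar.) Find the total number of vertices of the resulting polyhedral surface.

24

A regular octahedron: V=6, E=12, F=8.
Attach a hendecagonal pyramid (V=12, E=22, F=12) along a 3-gon: merge 3 vertices and 3 edges, delete both glued faces → V=15, E=31, F=18.
Attach a decagonal bipyramid (V=12, E=30, F=20) along a 3-gon: merge 3 vertices and 3 edges, delete both glued faces → V=24, E=58, F=36.
Check: V − E + F = 24 − 58 + 36 = 2.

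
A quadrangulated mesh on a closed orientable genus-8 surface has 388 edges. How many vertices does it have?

χ = 2 − 2·8 = -14, and every face is a square so 4F = 2E.
F = 2E/4 = 194. Then V = -14 + E − F = -14 + 388 − 194 = 180.

180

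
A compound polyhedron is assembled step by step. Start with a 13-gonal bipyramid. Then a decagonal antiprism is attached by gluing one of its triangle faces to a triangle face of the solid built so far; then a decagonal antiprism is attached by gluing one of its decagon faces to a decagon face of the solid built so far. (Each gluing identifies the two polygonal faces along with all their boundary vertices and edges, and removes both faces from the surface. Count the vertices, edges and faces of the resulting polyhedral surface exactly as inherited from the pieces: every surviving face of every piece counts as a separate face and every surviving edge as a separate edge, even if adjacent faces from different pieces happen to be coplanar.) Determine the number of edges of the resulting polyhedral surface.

106

A 13-gonal bipyramid: V=15, E=39, F=26.
Attach a decagonal antiprism (V=20, E=40, F=22) along a 3-gon: merge 3 vertices and 3 edges, delete both glued faces → V=32, E=76, F=46.
Attach a decagonal antiprism (V=20, E=40, F=22) along a 10-gon: merge 10 vertices and 10 edges, delete both glued faces → V=42, E=106, F=66.
Check: V − E + F = 42 − 106 + 66 = 2.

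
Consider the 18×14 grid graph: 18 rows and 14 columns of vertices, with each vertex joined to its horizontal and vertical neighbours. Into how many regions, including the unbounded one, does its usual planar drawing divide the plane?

222

The grid has V = 18·14 = 252 vertices and E = 18·13 + 14·17 = 472 edges.
F = 2 − V + E = 2 − 252 + 472 = 222.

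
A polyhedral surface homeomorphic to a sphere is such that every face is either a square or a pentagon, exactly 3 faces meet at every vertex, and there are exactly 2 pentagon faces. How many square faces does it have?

Let x be the number of squares; then F = 2 + x.
Edge–face incidences: 2E = 5·2 + 4·x = 10 + 4x.
Every vertex has degree 3, so 3V = 2E.
Euler: V − E + F = 2 ⇒ (2E)/3 − E + (2 + x) = 2.
Multiply by 6: 2·(2E) − 3·(2E) + 6·(2 + x) = 12, i.e. 12 + 6x − (10 + 4x) = 12.
Collecting terms: 2x + 2 = 12, so 2x = 10, so x = 5.
Then 2E = 10 + 4·5 = 30, so E = 15, V = 2E/3 = 10, F = 2 + 5 = 7.

5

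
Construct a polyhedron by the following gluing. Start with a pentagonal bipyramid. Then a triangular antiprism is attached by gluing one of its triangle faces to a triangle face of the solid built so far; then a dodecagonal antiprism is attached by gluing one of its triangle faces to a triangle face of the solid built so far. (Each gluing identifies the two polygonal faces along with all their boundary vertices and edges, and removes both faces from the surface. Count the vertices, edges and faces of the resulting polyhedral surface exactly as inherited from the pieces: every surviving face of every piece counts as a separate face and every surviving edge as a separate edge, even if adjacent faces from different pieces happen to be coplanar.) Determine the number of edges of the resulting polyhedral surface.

A pentagonal bipyramid: V=7, E=15, F=10.
Attach a triangular antiprism (V=6, E=12, F=8) along a 3-gon: merge 3 vertices and 3 edges, delete both glued faces → V=10, E=24, F=16.
Attach a dodecagonal antiprism (V=24, E=48, F=26) along a 3-gon: merge 3 vertices and 3 edges, delete both glued faces → V=31, E=69, F=40.
Check: V − E + F = 31 − 69 + 40 = 2.

69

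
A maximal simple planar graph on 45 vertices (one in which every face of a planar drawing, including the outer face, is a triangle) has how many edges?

In a plane triangulation 3F = 2E and V − E + F = 2, so E = 3V − 6 = 3·45 − 6 = 129.

129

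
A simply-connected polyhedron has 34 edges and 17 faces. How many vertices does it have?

19

Here V − E + F = 2.
V = 2 + E − F = 2 + 34 − 17 = 19.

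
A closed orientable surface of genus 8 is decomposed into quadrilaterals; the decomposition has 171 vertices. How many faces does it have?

χ = 2 − 2·8 = -14, and every face is a square so 4F = 2E.
V − E + F = -14 with E = 4F/2 gives 171 − (4/2 − 1)·F = -14, so F = 185 and E = 370.

185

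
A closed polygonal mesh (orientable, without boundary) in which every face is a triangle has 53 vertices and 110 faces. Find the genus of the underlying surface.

Every face is a triangle, so 2E = 3·110 = 330, giving E = 165.
χ = V − E + F = 53 − 165 + 110 = -2.
For a closed orientable surface χ = 2 − 2g, so g = (2 − (-2))/2 = 2.

2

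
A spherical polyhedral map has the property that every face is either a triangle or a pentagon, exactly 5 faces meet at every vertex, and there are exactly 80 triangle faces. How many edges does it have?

Let x be the number of pentagons; then F = 80 + x.
Edge–face incidences: 2E = 3·80 + 5·x = 240 + 5x.
Every vertex has degree 5, so 5V = 2E.
Euler: V − E + F = 2 ⇒ (2E)/5 − E + (80 + x) = 2.
Multiply by 10: 2·(2E) − 5·(2E) + 10·(80 + x) = 20, i.e. 800 + 10x − 3·(240 + 5x) = 20.
Collecting terms: −5x + 80 = 20, so −5x = −60, so x = 12.
Then 2E = 240 + 5·12 = 300, so E = 150, V = 2E/5 = 60, F = 80 + 12 = 92.

150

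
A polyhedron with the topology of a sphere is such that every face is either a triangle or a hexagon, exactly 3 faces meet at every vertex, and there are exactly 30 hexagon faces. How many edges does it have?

Let x be the number of triangles; then F = 30 + x.
Edge–face incidences: 2E = 6·30 + 3·x = 180 + 3x.
Every vertex has degree 3, so 3V = 2E.
Euler: V − E + F = 2 ⇒ (2E)/3 − E + (30 + x) = 2.
Multiply by 6: 2·(2E) − 3·(2E) + 6·(30 + x) = 12, i.e. 180 + 6x − (180 + 3x) = 12.
Collecting terms: 3x = 12, so x = 4.
Then 2E = 180 + 3·4 = 192, so E = 96, V = 2E/3 = 64, F = 30 + 4 = 34.

96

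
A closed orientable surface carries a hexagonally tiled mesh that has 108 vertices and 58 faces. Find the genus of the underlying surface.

5

Every face is a hexagon, so 2E = 6·58 = 348, giving E = 174.
χ = V − E + F = 108 − 174 + 58 = -8.
For a closed orientable surface χ = 2 − 2g, so g = (2 − (-8))/2 = 5.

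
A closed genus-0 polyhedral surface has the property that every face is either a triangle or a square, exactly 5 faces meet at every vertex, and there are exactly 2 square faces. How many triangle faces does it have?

24

Let x be the number of triangles; then F = 2 + x.
Edge–face incidences: 2E = 4·2 + 3·x = 8 + 3x.
Every vertex has degree 5, so 5V = 2E.
Euler: V − E + F = 2 ⇒ (2E)/5 − E + (2 + x) = 2.
Multiply by 10: 2·(2E) − 5·(2E) + 10·(2 + x) = 20, i.e. 20 + 10x − 3·(8 + 3x) = 20.
Collecting terms: x − 4 = 20, so x = 24.
Then 2E = 8 + 3·24 = 80, so E = 40, V = 2E/5 = 16, F = 2 + 24 = 26.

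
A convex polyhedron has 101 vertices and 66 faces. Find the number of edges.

Here V − E + F = 2.
E = V + F − (2) = 101 + 66 − (2) = 165.

165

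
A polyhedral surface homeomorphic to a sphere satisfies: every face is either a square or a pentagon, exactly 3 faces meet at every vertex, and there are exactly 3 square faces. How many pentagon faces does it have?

6

Let x be the number of pentagons; then F = 3 + x.
Edge–face incidences: 2E = 4·3 + 5·x = 12 + 5x.
Every vertex has degree 3, so 3V = 2E.
Euler: V − E + F = 2 ⇒ (2E)/3 − E + (3 + x) = 2.
Multiply by 6: 2·(2E) − 3·(2E) + 6·(3 + x) = 12, i.e. 18 + 6x − (12 + 5x) = 12.
Collecting terms: x + 6 = 12, so x = 6.
Then 2E = 12 + 5·6 = 42, so E = 21, V = 2E/3 = 14, F = 3 + 6 = 9.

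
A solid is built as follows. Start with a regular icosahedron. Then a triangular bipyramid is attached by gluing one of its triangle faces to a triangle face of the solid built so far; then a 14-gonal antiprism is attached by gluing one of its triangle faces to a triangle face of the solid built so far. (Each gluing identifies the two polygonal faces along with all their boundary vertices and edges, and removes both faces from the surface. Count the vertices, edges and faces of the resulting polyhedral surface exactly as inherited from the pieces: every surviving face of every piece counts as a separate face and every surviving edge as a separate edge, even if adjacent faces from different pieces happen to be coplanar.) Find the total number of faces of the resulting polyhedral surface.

A regular icosahedron: V=12, E=30, F=20.
Attach a triangular bipyramid (V=5, E=9, F=6) along a 3-gon: merge 3 vertices and 3 edges, delete both glued faces → V=14, E=36, F=24.
Attach a 14-gonal antiprism (V=28, E=56, F=30) along a 3-gon: merge 3 vertices and 3 edges, delete both glued faces → V=39, E=89, F=52.
Check: V − E + F = 39 − 89 + 52 = 2.

52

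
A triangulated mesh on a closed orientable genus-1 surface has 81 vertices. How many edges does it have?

χ = 2 − 2·1 = 0, and every face is a triangle so 3F = 2E.
V − E + F = 0 with E = 3F/2 gives 81 − (3/2 − 1)·F = 0, so F = 162 and E = 243.

243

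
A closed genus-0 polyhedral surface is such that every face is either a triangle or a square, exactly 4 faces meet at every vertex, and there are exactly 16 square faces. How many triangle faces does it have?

Let x be the number of triangles; then F = 16 + x.
Edge–face incidences: 2E = 4·16 + 3·x = 64 + 3x.
Every vertex has degree 4, so 4V = 2E.
Euler: V − E + F = 2 ⇒ (2E)/4 − E + (16 + x) = 2.
Multiply by 8: 2·(2E) − 4·(2E) + 8·(16 + x) = 16, i.e. 128 + 8x − 2·(64 + 3x) = 16.
Collecting terms: 2x = 16, so x = 8.
Then 2E = 64 + 3·8 = 88, so E = 44, V = 2E/4 = 22, F = 16 + 8 = 24.

8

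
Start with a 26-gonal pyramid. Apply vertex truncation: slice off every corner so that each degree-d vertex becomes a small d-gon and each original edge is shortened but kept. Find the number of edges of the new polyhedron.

156

The base solid has V = 27, E = 52, F = 27.
Truncation replaces each original edge-end by a new vertex, so V′ = 2E = 104.
Each original edge survives, and each old vertex of degree d contributes d new edges; summing degrees gives Σd = 2E, so E′ = E + 2E = 3E = 156.
Each original face survives and each original vertex becomes one new face: F′ = F + V = 54.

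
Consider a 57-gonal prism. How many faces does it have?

59

A prism on an n-gon has two n-gon bases and n rectangular sides: V = 2·57 = 114, E = 3·57 = 171, F = 57 + 2 = 59.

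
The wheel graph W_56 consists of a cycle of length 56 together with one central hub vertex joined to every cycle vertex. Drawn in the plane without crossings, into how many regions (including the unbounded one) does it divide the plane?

57

W_56 has V = 56 + 1 = 57 vertices and E = 2·56 = 112 edges.
By Euler's formula F = 2 − V + E = 2 − 57 + 112 = 57.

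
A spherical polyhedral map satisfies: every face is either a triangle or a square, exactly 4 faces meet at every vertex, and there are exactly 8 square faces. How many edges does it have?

28

Let x be the number of triangles; then F = 8 + x.
Edge–face incidences: 2E = 4·8 + 3·x = 32 + 3x.
Every vertex has degree 4, so 4V = 2E.
Euler: V − E + F = 2 ⇒ (2E)/4 − E + (8 + x) = 2.
Multiply by 8: 2·(2E) − 4·(2E) + 8·(8 + x) = 16, i.e. 64 + 8x − 2·(32 + 3x) = 16.
Collecting terms: 2x = 16, so x = 8.
Then 2E = 32 + 3·8 = 56, so E = 28, V = 2E/4 = 14, F = 8 + 8 = 16.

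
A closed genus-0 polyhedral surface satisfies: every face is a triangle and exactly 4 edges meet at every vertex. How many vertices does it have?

6

Each face has 3 edges and each edge borders two faces, so 2E = 3F.
Each vertex has degree 4, so 4V = 2E and hence V = 3F/4.
Euler: V − E + F = 2 ⇒ (3F/4) − (3F/2) + F = 2.
Multiply by 8: (6 − 12 + 8)F = 16, i.e. 2F = 16.
So F = 8, E = 3·8/2 = 12, V = 3·8/4 = 6.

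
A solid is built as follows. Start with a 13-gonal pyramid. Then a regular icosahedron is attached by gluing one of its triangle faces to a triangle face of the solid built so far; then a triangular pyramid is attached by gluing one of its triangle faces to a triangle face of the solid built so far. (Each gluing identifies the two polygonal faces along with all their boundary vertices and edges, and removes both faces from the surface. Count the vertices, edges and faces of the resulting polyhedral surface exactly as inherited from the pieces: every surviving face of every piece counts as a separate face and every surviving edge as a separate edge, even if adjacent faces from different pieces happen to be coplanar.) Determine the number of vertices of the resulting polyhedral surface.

24

A 13-gonal pyramid: V=14, E=26, F=14.
Attach a regular icosahedron (V=12, E=30, F=20) along a 3-gon: merge 3 vertices and 3 edges, delete both glued faces → V=23, E=53, F=32.
Attach a triangular pyramid (V=4, E=6, F=4) along a 3-gon: merge 3 vertices and 3 edges, delete both glued faces → V=24, E=56, F=34.
Check: V − E + F = 24 − 56 + 34 = 2.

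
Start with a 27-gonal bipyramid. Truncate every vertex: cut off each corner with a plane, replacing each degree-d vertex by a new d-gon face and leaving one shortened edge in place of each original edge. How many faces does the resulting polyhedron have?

The base solid has V = 29, E = 81, F = 54.
Truncation replaces each original edge-end by a new vertex, so V′ = 2E = 162.
Each original edge survives, and each old vertex of degree d contributes d new edges; summing degrees gives Σd = 2E, so E′ = E + 2E = 3E = 243.
Each original face survives and each original vertex becomes one new face: F′ = F + V = 83.

83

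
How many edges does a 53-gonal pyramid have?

106

A pyramid on an n-gon base has one n-gon and n triangles: V = 53 + 1 = 54, E = 2·53 = 106, F = 53 + 1 = 54.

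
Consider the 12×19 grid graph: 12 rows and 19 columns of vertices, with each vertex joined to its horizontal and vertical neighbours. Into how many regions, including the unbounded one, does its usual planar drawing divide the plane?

The grid has V = 12·19 = 228 vertices and E = 12·18 + 19·11 = 425 edges.
F = 2 − V + E = 2 − 228 + 425 = 199.

199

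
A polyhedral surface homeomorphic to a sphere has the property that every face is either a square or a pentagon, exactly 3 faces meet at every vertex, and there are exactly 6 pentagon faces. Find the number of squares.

Let x be the number of squares; then F = 6 + x.
Edge–face incidences: 2E = 5·6 + 4·x = 30 + 4x.
Every vertex has degree 3, so 3V = 2E.
Euler: V − E + F = 2 ⇒ (2E)/3 − E + (6 + x) = 2.
Multiply by 6: 2·(2E) − 3·(2E) + 6·(6 + x) = 12, i.e. 36 + 6x − (30 + 4x) = 12.
Collecting terms: 2x + 6 = 12, so 2x = 6, so x = 3.
Then 2E = 30 + 4·3 = 42, so E = 21, V = 2E/3 = 14, F = 6 + 3 = 9.

3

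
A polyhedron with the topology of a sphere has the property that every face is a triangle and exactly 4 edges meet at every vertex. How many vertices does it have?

Each face has 3 edges and each edge borders two faces, so 2E = 3F.
Each vertex has degree 4, so 4V = 2E and hence V = 3F/4.
Euler: V − E + F = 2 ⇒ (3F/4) − (3F/2) + F = 2.
Multiply by 8: (6 − 12 + 8)F = 16, i.e. 2F = 16.
So F = 8, E = 3·8/2 = 12, V = 3·8/4 = 6.

6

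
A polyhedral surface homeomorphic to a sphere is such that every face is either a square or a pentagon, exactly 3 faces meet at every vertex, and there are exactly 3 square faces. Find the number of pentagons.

Let x be the number of pentagons; then F = 3 + x.
Edge–face incidences: 2E = 4·3 + 5·x = 12 + 5x.
Every vertex has degree 3, so 3V = 2E.
Euler: V − E + F = 2 ⇒ (2E)/3 − E + (3 + x) = 2.
Multiply by 6: 2·(2E) − 3·(2E) + 6·(3 + x) = 12, i.e. 18 + 6x − (12 + 5x) = 12.
Collecting terms: x + 6 = 12, so x = 6.
Then 2E = 12 + 5·6 = 42, so E = 21, V = 2E/3 = 14, F = 3 + 6 = 9.

6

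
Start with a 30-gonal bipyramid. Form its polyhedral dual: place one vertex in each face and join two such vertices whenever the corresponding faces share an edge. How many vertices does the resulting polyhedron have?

60

The base solid has V = 32, E = 90, F = 60.
The dual swaps V and F and preserves E: V′ = F = 60, E′ = E = 90, F′ = V = 32.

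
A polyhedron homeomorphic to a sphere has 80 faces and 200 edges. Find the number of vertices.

Here V − E + F = 2.
V = 2 + E − F = 2 + 200 − 80 = 122.

122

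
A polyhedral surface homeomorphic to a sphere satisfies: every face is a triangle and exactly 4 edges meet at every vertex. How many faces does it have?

8

Each face has 3 edges and each edge borders two faces, so 2E = 3F.
Each vertex has degree 4, so 4V = 2E and hence V = 3F/4.
Euler: V − E + F = 2 ⇒ (3F/4) − (3F/2) + F = 2.
Multiply by 8: (6 − 12 + 8)F = 16, i.e. 2F = 16.
So F = 8, E = 3·8/2 = 12, V = 3·8/4 = 6.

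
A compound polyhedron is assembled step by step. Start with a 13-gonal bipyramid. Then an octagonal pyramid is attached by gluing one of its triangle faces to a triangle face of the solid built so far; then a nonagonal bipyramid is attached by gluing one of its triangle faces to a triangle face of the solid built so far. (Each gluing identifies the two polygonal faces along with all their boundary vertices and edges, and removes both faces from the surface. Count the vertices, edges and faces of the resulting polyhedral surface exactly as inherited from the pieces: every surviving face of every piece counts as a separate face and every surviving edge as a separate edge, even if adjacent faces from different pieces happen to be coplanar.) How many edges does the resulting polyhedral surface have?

76

A 13-gonal bipyramid: V=15, E=39, F=26.
Attach an octagonal pyramid (V=9, E=16, F=9) along a 3-gon: merge 3 vertices and 3 edges, delete both glued faces → V=21, E=52, F=33.
Attach a nonagonal bipyramid (V=11, E=27, F=18) along a 3-gon: merge 3 vertices and 3 edges, delete both glued faces → V=29, E=76, F=49.
Check: V − E + F = 29 − 76 + 49 = 2.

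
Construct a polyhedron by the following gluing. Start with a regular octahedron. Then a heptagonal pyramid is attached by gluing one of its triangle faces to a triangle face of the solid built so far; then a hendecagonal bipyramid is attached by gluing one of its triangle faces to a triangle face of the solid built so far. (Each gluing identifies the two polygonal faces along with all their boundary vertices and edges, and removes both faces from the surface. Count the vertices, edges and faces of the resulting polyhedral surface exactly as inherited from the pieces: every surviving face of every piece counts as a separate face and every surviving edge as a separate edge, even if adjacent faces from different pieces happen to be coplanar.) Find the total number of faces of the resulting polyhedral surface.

A regular octahedron: V=6, E=12, F=8.
Attach a heptagonal pyramid (V=8, E=14, F=8) along a 3-gon: merge 3 vertices and 3 edges, delete both glued faces → V=11, E=23, F=14.
Attach a hendecagonal bipyramid (V=13, E=33, F=22) along a 3-gon: merge 3 vertices and 3 edges, delete both glued faces → V=21, E=53, F=34.
Check: V − E + F = 21 − 53 + 34 = 2.

34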